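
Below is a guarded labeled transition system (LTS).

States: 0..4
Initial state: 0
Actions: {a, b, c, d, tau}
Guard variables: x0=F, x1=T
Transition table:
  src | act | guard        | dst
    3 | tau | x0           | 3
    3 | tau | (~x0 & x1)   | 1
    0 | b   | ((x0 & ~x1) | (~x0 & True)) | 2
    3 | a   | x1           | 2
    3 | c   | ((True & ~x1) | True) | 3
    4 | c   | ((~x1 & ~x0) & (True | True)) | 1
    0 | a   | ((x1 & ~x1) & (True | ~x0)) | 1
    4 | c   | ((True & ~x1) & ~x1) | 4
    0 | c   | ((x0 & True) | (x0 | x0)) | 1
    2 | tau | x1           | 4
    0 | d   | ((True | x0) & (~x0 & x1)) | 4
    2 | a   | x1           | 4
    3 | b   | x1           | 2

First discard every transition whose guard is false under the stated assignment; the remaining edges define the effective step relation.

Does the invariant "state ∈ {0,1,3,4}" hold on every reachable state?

Safe = {0,1,3,4}
R = {0,2,4}
  0: ✓
  2: outside
  4: ✓
counterexample path to 2: b

Answer: INVARIANT VIOLATED at state 2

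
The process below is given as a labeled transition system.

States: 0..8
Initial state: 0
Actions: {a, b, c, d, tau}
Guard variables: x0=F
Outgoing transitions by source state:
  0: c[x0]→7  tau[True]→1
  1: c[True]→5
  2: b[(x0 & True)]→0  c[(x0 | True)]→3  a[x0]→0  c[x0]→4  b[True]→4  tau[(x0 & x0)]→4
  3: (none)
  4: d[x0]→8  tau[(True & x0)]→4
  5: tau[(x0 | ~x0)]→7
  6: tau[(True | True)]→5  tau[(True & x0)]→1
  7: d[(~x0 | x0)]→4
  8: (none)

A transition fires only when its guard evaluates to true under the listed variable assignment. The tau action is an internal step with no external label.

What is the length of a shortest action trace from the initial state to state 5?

Answer: 2

Working:
Breadth-first toward 5:
  Layer 0: {0}
  Layer 1: {1}
  Layer 2: {5}
5 enters at depth 2; path tau·c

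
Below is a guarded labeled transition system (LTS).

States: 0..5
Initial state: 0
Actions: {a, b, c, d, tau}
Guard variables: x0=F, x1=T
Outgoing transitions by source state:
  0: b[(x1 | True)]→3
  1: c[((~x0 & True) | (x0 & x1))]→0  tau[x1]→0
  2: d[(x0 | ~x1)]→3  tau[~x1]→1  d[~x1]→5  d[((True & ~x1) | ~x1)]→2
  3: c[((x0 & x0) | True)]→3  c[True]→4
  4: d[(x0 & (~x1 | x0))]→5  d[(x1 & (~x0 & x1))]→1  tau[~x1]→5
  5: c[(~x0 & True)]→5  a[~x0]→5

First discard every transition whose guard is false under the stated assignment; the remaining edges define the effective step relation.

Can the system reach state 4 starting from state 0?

Answer: REACHABLE

Analysis:
8 transition(s) survive guard evaluation.
L0 = {0}
L1 = {3}  now seen {0,3}
L2 = {4}  now seen {0,3,4}
L3 = {1}  now seen {0,1,3,4}
Reachable = {0,1,3,4}
trace reaching 4: b·c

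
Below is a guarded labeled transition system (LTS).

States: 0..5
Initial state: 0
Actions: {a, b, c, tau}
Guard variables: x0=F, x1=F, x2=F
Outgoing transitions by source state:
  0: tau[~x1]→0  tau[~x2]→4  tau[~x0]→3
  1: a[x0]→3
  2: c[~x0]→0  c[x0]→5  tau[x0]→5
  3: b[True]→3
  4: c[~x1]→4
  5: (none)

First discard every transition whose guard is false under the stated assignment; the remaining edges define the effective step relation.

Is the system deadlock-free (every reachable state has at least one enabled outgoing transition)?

Reachable = {0,3,4}
  0: tau→0  tau→3  tau→4  [3 exit(s)]
  3: b→3  [1 exit(s)]
  4: c→4  [1 exit(s)]

Answer: DEADLOCK-FREE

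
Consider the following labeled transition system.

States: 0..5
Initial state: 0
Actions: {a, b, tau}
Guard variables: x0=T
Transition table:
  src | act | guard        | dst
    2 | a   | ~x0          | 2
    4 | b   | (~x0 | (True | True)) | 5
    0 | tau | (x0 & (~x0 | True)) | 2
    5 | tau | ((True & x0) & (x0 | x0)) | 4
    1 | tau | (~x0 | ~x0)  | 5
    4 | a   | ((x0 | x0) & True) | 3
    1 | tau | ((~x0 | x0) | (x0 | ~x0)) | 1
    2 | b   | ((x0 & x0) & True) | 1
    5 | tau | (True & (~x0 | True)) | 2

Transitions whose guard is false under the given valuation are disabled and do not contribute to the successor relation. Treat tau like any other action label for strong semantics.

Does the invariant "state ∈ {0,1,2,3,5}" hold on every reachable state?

Allowed set {0,1,2,3,5}
Reachable = {0,1,2}
  0: ok
  1: ok
  2: ok

Answer: INVARIANT HOLDS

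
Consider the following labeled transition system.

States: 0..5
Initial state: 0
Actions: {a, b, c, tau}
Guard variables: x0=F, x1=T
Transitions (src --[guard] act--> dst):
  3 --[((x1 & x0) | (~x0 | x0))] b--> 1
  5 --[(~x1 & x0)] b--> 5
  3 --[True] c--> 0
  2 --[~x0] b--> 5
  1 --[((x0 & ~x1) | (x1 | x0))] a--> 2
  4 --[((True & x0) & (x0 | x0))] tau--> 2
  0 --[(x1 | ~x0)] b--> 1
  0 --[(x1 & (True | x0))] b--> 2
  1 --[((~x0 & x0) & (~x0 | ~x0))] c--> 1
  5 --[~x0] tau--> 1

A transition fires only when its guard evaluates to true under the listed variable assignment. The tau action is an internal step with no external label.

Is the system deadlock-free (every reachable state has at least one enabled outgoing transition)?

Reachable = {0,1,2,5}
  0: b→1  b→2  [2 exit(s)]
  1: a→2  [1 exit(s)]
  2: b→5  [1 exit(s)]
  5: tau→1  [1 exit(s)]

Answer: DEADLOCK-FREE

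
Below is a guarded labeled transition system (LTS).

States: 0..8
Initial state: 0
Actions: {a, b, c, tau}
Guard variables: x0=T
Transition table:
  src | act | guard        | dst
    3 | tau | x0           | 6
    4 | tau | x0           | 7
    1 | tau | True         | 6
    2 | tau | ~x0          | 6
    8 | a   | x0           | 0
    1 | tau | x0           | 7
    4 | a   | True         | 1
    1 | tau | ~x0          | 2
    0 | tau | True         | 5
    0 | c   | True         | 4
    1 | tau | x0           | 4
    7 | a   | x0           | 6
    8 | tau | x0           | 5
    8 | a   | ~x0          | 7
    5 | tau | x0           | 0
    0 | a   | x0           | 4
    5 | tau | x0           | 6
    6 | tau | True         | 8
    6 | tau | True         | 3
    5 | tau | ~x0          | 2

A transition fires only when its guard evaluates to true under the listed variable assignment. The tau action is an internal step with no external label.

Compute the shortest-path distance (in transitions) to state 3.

Answer: 3

Analysis:
BFS to 3:
  depth 0: {0}
  depth 1: {4,5}
  depth 2: {1,6,7}
  depth 3: {3,8}
first hit 3 at d=3 via tau·tau·tau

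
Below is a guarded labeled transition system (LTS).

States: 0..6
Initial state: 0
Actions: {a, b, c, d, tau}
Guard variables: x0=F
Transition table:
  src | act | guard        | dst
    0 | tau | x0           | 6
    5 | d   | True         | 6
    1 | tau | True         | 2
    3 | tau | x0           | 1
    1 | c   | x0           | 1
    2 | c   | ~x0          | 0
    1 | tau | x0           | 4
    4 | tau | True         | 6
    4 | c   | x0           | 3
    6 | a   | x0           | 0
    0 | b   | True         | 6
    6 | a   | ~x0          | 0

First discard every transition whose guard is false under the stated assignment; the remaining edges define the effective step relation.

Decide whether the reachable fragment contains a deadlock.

Reach set: {0,6}
  0: b→6  [1 exit(s)]
  6: a→0  [1 exit(s)]

Answer: DEADLOCK-FREE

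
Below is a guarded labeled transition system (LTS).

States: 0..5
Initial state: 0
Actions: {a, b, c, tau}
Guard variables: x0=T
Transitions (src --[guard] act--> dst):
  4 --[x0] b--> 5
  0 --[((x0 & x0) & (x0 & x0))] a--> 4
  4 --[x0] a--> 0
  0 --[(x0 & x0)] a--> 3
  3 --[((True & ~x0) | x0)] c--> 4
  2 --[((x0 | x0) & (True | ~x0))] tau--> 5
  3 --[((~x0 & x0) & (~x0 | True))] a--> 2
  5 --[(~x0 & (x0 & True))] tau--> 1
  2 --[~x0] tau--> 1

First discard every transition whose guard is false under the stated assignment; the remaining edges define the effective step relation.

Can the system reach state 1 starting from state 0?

After dropping false guards: 6 live edges.
Layer 0: {0}
Layer 1: {3,4}  now seen {0,3,4}
Layer 2: {5}  now seen {0,3,4,5}
Reach set: {0,3,4,5}

Answer: UNREACHABLE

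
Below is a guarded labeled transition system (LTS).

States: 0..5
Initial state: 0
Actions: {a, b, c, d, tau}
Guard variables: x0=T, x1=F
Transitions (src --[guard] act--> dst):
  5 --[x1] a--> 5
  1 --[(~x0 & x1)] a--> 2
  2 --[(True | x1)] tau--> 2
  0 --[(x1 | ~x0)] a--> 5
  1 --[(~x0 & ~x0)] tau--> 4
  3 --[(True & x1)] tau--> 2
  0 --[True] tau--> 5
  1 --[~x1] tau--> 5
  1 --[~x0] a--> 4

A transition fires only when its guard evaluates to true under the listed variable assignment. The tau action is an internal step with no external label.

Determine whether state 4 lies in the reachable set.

After dropping false guards: 3 live edges.
L0 = {0}
L1 = {5}  now seen {0,5}
Reach set: {0,5}

Answer: UNREACHABLE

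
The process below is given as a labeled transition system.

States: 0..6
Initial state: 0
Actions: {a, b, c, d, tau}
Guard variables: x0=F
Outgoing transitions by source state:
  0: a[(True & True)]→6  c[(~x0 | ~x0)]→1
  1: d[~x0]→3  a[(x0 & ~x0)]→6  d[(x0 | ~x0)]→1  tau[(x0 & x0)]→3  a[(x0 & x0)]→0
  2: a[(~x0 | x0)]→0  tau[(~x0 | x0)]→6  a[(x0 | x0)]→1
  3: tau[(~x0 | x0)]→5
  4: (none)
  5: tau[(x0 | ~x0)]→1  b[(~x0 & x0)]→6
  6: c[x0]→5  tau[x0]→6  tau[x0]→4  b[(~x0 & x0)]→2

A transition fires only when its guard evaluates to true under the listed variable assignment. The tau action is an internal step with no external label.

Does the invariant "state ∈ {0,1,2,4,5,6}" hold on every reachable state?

Safe = {0,1,2,4,5,6}
R = {0,1,3,5,6}
  0: ✓
  1: ✓
  3: ✗ unsafe
  5: ✓
  6: ✓
counterexample path to 3: c·d

Answer: INVARIANT VIOLATED at state 3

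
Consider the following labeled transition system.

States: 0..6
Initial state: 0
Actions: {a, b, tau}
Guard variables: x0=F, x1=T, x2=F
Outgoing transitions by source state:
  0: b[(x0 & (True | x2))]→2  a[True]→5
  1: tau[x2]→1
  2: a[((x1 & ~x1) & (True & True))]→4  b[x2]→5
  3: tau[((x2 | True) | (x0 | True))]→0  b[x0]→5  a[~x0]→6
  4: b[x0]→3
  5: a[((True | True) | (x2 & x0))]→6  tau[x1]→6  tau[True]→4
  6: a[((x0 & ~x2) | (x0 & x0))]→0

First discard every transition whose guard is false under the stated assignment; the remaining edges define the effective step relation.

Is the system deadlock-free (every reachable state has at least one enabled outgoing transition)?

Reach set: {0,4,5,6}
  0: a→5  [deg 1]
  4: ∅  [deadlock]
  5: a→6  tau→4  tau→6  [deg 3]
  6: ∅  [deadlock]
witness 4: a·tau

Answer: DEADLOCK at state 4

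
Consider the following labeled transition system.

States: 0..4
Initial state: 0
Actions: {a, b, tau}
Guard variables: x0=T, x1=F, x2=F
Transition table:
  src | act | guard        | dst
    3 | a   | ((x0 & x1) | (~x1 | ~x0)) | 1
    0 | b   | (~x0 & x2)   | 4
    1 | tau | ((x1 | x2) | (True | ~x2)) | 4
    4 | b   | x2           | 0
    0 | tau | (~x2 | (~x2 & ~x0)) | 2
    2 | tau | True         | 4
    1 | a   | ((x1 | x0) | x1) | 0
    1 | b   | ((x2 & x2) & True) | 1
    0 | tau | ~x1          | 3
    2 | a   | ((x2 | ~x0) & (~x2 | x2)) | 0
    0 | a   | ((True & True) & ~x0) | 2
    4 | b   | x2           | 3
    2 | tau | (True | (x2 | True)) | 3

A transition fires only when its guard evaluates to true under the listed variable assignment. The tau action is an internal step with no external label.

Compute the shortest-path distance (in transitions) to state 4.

Answer: 2

Trace:
Layered search for 4:
  depth 0: {0}
  depth 1: {2,3}
  depth 2: {1,4}
4 enters at depth 2; path tau·tau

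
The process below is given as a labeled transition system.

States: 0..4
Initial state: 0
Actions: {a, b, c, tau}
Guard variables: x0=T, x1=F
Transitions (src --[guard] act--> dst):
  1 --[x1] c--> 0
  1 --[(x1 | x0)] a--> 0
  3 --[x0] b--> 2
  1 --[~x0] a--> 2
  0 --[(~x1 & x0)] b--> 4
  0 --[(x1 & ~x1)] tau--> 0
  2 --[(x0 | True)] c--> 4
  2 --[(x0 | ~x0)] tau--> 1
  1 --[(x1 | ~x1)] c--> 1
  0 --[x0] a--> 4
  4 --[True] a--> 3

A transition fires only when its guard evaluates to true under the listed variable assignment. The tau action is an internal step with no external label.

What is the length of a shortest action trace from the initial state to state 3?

Answer: 2

Trace:
Layered search for 3:
  Layer 0: {0}
  Layer 1: {4}
  Layer 2: {3}
3 enters at depth 2; path a·a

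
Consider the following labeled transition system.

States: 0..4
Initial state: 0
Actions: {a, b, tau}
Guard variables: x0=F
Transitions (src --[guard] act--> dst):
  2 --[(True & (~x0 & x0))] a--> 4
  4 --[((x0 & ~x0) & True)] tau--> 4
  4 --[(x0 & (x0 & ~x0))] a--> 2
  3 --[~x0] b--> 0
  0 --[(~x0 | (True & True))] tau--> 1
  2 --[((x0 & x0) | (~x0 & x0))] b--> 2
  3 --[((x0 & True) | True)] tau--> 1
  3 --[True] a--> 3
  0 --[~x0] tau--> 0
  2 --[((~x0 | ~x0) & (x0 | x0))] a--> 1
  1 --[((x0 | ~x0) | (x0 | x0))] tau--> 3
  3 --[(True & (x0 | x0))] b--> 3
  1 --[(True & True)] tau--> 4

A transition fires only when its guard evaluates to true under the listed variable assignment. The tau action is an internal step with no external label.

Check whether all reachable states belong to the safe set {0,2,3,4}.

Answer: INVARIANT VIOLATED at state 1

Trace:
Allowed set {0,2,3,4}
Reach set: {0,1,3,4}
  0: ✓
  1: ✗ unsafe
  3: ✓
  4: ✓
witness against invariant: tau → 1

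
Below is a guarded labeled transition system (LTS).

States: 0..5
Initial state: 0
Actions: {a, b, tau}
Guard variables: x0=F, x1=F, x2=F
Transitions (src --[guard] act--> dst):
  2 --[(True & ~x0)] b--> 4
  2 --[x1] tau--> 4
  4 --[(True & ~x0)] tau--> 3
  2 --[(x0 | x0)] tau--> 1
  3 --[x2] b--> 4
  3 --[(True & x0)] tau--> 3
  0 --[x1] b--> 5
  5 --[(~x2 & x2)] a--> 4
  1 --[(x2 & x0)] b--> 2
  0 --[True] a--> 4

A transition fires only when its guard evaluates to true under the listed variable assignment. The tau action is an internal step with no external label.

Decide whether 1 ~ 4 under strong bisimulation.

Compute ~ classes (split until stable):
  π0 = {{0,1,2,3,4,5}}
  π1 = {{0},{1,3,5},{2},{4}}
stable after 2 split(s): 4 block(s)
1∈{1,3,5}, 4∈{4}

Answer: NOT BISIMILAR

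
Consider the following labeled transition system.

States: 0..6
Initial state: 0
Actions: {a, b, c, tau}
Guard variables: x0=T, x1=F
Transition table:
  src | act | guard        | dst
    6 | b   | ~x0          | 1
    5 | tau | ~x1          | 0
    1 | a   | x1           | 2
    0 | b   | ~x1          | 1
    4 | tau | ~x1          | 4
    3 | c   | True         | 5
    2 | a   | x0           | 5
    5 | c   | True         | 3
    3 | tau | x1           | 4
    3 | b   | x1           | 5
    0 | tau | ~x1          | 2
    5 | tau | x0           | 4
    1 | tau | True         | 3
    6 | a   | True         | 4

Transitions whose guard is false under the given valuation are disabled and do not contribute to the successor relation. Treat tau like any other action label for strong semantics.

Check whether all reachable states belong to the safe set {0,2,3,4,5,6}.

Inv-set: {0,2,3,4,5,6}
Reach set: {0,1,2,3,4,5}
  0: ✓
  1: VIOLATES
  2: ✓
  3: ✓
  4: ✓
  5: ✓
reach 1 via b — violates

Answer: INVARIANT VIOLATED at state 1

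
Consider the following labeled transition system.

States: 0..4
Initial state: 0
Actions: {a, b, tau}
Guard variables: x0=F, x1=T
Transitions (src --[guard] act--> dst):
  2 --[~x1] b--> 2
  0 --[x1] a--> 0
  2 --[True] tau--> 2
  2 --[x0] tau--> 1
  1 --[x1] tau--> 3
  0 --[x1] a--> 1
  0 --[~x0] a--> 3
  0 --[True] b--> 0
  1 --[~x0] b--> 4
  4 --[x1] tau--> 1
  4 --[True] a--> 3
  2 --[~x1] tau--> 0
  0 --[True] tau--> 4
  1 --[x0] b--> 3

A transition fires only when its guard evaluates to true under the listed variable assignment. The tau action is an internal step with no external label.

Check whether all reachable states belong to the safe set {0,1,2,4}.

Safe = {0,1,2,4}
Reach set: {0,1,3,4}
  0: ok
  1: ok
  3: ✗ unsafe
  4: ok
counterexample path to 3: a

Answer: INVARIANT VIOLATED at state 3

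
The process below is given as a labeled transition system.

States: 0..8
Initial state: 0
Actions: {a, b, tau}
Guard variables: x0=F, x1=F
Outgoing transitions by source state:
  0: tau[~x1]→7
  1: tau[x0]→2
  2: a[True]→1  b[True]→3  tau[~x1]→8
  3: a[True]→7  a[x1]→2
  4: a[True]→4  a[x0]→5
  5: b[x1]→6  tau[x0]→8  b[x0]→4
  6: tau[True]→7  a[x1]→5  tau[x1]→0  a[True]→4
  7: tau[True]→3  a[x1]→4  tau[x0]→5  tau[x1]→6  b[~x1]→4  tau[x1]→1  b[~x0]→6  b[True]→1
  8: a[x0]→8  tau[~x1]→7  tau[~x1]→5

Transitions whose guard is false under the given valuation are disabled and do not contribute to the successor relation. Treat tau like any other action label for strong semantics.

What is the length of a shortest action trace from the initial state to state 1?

Answer: 2

Trace:
Breadth-first toward 1:
  Layer 0: {0}
  Layer 1: {7}
  Layer 2: {1,3,4,6}
first hit 1 at d=2 via tau·b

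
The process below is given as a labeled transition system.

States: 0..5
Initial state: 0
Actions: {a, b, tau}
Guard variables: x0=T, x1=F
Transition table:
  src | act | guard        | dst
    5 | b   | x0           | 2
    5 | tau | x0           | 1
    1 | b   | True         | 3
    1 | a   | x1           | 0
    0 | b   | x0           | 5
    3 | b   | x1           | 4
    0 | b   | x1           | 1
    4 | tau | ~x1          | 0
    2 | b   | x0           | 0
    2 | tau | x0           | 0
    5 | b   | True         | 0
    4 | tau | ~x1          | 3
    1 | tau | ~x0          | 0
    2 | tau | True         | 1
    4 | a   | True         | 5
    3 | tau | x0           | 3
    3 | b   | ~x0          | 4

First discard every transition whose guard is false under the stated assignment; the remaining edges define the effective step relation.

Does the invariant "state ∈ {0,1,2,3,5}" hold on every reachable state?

Inv-set: {0,1,2,3,5}
R = {0,1,2,3,5}
  0: safe
  1: safe
  2: safe
  3: safe
  5: safe

Answer: INVARIANT HOLDS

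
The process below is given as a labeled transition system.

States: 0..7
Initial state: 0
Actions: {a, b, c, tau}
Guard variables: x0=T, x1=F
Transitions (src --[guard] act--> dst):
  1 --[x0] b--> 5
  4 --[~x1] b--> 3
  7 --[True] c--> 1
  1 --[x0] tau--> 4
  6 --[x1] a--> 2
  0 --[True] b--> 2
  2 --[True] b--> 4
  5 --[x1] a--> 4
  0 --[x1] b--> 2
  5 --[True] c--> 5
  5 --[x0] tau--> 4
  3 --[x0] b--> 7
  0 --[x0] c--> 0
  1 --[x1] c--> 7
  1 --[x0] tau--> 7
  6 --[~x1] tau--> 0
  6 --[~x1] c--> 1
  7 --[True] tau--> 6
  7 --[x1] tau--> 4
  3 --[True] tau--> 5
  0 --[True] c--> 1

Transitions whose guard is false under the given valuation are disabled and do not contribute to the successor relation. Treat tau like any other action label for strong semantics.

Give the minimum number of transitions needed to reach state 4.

Answer: 2

Working:
Layered search for 4:
  L0 = {0}
  L1 = {1,2}
  L2 = {4,5,7}
4 enters at depth 2; path b·b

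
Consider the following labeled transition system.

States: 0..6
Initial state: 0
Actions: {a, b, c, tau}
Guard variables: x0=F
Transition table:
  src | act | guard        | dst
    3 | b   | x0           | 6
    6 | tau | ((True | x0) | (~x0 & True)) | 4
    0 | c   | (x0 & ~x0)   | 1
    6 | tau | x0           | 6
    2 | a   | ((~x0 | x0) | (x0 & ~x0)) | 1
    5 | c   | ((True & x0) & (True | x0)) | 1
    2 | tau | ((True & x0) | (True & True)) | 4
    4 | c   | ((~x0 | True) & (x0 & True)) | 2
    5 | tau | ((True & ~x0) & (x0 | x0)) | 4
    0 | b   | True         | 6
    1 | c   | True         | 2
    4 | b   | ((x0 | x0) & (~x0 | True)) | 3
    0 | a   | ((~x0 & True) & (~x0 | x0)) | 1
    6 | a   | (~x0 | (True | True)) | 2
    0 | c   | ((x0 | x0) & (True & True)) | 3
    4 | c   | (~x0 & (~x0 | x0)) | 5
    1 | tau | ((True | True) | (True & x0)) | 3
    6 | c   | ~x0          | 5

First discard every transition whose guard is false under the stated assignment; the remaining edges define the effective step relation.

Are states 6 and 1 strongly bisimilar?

Answer: NOT BISIMILAR

Analysis:
Refine partition for ~:
  π0 = {{0,1,2,3,4,5,6}}
  π1 = {{0},{1},{2},{3,5},{4},{6}}
stable after 2 split(s): 6 block(s)
[6]={6}  [1]={1}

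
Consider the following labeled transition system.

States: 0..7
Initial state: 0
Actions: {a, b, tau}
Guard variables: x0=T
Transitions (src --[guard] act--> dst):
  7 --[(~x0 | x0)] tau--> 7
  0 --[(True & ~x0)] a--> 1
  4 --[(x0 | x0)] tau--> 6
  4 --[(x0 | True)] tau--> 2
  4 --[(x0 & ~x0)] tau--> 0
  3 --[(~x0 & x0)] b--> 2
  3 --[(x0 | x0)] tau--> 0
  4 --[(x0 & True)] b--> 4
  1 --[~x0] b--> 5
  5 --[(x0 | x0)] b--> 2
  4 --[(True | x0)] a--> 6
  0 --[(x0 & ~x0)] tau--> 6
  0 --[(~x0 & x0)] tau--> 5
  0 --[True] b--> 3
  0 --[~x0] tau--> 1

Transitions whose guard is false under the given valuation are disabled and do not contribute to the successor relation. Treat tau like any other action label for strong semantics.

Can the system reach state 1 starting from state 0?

After dropping false guards: 8 live edges.
Layer 0: {0}
Layer 1: {3}  cumulative {0,3}
Reachable = {0,3}

Answer: UNREACHABLE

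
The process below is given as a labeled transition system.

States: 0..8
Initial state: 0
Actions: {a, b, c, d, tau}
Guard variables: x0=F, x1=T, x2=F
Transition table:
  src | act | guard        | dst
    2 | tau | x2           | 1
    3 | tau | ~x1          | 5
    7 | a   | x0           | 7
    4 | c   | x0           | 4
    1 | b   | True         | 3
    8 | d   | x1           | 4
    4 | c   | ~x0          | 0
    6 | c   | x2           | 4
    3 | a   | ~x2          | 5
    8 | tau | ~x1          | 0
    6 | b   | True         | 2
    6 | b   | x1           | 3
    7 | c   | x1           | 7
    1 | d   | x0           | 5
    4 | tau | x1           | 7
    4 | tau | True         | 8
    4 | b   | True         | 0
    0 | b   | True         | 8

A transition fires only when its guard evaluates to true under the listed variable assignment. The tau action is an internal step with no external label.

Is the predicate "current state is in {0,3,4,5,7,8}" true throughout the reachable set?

Answer: INVARIANT HOLDS

Trace:
Allowed set {0,3,4,5,7,8}
Reach set: {0,4,7,8}
  0: ✓
  4: ✓
  7: ✓
  8: ✓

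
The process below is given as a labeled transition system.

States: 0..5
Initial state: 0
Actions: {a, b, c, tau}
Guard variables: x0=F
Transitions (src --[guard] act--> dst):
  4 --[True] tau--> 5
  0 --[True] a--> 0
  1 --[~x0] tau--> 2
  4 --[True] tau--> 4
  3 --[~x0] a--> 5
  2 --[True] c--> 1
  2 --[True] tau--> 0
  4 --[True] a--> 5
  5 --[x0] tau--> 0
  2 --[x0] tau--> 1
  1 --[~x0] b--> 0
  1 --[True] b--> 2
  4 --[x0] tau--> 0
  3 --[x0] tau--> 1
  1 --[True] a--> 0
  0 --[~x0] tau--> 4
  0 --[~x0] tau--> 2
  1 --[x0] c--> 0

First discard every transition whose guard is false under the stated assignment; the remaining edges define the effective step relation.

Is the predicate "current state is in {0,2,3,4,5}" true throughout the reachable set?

Safe = {0,2,3,4,5}
Reachable = {0,1,2,4,5}
  0: ✓
  1: ✗ unsafe
  2: ✓
  4: ✓
  5: ✓
counterexample path to 1: tau·c

Answer: INVARIANT VIOLATED at state 1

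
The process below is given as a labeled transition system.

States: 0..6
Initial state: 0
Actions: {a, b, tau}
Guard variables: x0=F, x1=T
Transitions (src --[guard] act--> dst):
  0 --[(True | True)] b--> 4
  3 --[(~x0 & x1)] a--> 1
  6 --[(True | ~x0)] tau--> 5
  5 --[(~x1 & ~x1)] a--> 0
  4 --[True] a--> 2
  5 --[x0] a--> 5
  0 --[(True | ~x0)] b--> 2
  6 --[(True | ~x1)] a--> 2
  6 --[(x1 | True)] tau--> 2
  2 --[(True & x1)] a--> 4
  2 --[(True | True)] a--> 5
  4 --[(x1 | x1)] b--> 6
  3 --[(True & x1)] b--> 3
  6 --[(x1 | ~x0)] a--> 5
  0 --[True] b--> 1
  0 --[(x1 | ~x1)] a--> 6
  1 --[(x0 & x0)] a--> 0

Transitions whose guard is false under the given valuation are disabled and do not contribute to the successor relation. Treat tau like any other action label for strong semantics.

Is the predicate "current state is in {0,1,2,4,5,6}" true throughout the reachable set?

Allowed set {0,1,2,4,5,6}
R = {0,1,2,4,5,6}
  0: ✓
  1: ✓
  2: ✓
  4: ✓
  5: ✓
  6: ✓

Answer: INVARIANT HOLDS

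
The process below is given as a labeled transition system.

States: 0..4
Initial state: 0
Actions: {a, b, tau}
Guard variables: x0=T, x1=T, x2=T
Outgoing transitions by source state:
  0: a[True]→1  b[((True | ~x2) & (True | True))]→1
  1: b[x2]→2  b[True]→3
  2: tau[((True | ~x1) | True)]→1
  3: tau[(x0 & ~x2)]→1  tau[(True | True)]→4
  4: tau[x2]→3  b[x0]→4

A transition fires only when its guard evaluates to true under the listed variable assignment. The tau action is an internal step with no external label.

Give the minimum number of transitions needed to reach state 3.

Answer: 2

Trace:
Breadth-first toward 3:
  depth 0: {0}
  depth 1: {1}
  depth 2: {2,3}
3 enters at depth 2; path a·b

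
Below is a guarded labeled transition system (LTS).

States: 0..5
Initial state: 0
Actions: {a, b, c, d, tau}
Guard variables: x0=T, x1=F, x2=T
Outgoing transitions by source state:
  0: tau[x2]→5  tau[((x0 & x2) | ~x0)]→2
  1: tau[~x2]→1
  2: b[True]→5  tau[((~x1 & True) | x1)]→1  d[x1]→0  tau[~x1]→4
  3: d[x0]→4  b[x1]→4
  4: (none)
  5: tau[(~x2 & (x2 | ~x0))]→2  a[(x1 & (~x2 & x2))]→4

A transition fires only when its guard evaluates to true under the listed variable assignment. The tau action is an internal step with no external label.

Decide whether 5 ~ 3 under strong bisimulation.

Compute ~ classes (split until stable):
  round 0: {{0,1,2,3,4,5}}
  round 1: {{0},{1,4,5},{2},{3}}
stable after 2 split(s): 4 block(s)
5∈{1,4,5}, 3∈{3}

Answer: NOT BISIMILAR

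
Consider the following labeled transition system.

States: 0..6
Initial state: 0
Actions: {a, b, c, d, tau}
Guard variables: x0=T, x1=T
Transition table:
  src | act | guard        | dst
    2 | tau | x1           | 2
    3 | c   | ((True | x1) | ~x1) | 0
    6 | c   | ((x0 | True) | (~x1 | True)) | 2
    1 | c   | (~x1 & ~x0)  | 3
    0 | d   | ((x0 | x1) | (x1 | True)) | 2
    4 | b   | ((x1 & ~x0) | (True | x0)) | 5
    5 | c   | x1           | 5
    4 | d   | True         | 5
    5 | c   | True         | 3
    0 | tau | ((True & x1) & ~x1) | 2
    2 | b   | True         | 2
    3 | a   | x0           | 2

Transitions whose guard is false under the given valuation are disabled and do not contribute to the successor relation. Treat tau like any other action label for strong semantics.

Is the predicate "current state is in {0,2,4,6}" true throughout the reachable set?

Safe = {0,2,4,6}
R = {0,2}
  0: ok
  2: ok

Answer: INVARIANT HOLDS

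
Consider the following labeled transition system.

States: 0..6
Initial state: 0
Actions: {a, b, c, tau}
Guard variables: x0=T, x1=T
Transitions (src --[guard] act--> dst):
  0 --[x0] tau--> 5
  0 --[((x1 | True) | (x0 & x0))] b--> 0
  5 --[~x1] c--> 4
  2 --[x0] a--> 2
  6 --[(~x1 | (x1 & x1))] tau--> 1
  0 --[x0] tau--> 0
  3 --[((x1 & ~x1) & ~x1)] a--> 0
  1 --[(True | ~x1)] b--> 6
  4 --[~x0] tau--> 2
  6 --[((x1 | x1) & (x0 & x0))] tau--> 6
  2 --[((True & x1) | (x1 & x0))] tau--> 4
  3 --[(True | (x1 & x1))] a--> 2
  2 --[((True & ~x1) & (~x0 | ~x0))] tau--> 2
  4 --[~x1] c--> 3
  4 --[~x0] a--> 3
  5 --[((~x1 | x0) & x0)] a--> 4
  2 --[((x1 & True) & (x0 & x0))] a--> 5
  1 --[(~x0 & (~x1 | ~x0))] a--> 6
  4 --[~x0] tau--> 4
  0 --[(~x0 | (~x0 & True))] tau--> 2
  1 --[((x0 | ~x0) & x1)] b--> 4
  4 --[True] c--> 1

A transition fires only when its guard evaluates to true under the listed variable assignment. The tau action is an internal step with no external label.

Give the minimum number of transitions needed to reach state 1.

Layered search for 1:
  Layer 0: {0}
  Layer 1: {5}
  Layer 2: {4}
  Layer 3: {1}
1 enters at depth 3; path tau·a·c

Answer: 3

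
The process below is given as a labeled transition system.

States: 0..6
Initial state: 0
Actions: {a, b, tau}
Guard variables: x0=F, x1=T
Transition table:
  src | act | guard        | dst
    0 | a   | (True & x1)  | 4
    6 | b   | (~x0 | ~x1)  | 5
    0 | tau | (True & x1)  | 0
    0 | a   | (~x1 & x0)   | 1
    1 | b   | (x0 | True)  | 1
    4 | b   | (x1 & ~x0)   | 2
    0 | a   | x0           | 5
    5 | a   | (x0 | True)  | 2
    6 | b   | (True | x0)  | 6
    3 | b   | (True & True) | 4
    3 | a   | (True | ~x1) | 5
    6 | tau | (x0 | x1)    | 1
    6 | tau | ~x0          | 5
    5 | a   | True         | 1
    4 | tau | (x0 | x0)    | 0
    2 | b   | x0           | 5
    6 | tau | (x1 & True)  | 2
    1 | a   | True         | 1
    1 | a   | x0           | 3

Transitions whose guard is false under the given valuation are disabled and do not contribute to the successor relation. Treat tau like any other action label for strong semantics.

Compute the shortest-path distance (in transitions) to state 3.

BFS to 3:
  L0 = {0}
  L1 = {4}
  L2 = {2}
3 never appears.

Answer: UNREACHABLE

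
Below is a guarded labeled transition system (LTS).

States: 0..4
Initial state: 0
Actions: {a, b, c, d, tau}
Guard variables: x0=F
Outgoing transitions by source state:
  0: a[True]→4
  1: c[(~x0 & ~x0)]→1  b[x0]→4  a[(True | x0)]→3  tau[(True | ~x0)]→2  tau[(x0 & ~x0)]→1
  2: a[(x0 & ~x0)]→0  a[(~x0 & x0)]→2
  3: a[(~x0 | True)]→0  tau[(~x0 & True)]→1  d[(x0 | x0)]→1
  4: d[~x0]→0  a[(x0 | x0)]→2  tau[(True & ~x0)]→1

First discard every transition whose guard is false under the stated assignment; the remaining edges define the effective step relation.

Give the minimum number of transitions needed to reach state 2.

Answer: 3

Analysis:
BFS to 2:
  Layer 0: {0}
  Layer 1: {4}
  Layer 2: {1}
  Layer 3: {2,3}
2 enters at depth 3; path a·tau·tau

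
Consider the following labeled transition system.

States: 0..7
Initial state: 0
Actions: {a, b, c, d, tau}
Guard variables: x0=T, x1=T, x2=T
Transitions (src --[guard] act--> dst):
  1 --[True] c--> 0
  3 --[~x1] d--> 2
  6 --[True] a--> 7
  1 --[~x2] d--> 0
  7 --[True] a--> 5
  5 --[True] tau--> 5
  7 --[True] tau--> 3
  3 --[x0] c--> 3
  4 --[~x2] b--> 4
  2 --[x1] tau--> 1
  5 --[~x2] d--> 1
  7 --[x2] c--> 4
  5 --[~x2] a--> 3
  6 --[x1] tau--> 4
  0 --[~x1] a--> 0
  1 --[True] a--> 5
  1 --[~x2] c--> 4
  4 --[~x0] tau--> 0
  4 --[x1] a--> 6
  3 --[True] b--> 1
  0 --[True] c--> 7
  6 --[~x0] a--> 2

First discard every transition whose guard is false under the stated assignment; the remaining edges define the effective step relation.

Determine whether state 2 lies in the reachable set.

Guard filter leaves 13 enabled edge(s).
Layer 0: {0}
Layer 1: {7}  now seen {0,7}
Layer 2: {3,4,5}  now seen {0,3,4,5,7}
Layer 3: {1,6}  now seen {0,1,3,4,5,6,7}
Reachable = {0,1,3,4,5,6,7}

Answer: UNREACHABLE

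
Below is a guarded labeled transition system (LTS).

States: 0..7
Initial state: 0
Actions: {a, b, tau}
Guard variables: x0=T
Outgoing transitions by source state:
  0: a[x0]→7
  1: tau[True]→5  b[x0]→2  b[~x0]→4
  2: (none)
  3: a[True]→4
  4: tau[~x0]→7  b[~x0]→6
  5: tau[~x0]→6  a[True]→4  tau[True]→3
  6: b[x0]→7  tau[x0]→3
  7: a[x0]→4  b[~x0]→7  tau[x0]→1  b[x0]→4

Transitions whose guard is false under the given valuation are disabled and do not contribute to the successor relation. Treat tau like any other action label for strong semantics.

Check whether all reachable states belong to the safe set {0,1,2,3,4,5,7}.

Safe = {0,1,2,3,4,5,7}
Reachable = {0,1,2,3,4,5,7}
  0: ok
  1: ok
  2: ok
  3: ok
  4: ok
  5: ok
  7: ok

Answer: INVARIANT HOLDS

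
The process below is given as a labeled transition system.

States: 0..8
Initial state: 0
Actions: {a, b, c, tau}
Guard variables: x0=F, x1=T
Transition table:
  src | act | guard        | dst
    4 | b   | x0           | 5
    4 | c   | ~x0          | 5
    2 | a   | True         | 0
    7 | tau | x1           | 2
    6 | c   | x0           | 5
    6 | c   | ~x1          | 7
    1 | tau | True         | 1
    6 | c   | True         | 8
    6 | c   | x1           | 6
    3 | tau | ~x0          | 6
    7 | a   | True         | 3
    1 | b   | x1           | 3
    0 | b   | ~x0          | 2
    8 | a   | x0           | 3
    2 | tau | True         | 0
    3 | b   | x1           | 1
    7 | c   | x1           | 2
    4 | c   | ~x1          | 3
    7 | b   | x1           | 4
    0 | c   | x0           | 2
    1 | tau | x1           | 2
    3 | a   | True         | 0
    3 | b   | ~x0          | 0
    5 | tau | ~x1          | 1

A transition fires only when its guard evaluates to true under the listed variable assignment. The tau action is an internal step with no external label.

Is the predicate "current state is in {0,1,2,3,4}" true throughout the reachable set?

Answer: INVARIANT HOLDS

Working:
Allowed set {0,1,2,3,4}
R = {0,2}
  0: ✓
  2: ✓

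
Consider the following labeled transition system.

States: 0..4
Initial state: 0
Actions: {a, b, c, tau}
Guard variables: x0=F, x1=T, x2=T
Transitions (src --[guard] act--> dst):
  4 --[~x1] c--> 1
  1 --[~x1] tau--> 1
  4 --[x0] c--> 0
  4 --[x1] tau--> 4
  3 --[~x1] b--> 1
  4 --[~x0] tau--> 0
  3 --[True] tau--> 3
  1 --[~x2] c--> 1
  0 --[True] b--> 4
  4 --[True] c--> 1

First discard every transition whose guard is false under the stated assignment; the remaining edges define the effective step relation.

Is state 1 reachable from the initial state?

Answer: REACHABLE

Trace:
5 transition(s) survive guard evaluation.
Layer 0: {0}
Layer 1: {4}  cumulative {0,4}
Layer 2: {1}  cumulative {0,1,4}
Reachable = {0,1,4}
Path to 1: b·c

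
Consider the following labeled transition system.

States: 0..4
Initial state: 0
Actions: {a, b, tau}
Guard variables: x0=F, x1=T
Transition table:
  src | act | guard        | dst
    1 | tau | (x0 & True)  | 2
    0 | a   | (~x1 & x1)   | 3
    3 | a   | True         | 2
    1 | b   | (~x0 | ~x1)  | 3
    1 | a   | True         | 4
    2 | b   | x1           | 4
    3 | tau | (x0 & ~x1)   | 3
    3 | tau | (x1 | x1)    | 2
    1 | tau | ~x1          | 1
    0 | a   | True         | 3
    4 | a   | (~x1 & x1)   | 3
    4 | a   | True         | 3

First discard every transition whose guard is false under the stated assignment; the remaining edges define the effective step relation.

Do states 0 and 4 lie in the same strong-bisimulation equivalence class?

Answer: BISIMILAR

Analysis:
Bisimulation quotient by refinement:
  π0 = {{0,1,2,3,4}}
  π1 = {{0,4},{1},{2},{3}}
Fixed point at round 2; 4 class(es).
[0]={0,4}  [4]={0,4}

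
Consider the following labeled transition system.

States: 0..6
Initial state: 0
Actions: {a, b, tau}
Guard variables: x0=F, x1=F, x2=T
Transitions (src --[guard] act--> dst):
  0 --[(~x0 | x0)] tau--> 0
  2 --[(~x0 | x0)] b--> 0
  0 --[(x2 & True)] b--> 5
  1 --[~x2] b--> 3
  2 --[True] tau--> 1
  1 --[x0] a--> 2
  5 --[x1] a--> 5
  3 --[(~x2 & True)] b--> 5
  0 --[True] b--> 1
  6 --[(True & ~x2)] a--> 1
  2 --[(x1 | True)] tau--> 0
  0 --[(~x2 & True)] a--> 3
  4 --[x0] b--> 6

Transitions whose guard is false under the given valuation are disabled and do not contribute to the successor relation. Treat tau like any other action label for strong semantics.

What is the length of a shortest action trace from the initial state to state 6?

BFS to 6:
  L0 = {0}
  L1 = {1,5}
6 never appears.

Answer: UNREACHABLE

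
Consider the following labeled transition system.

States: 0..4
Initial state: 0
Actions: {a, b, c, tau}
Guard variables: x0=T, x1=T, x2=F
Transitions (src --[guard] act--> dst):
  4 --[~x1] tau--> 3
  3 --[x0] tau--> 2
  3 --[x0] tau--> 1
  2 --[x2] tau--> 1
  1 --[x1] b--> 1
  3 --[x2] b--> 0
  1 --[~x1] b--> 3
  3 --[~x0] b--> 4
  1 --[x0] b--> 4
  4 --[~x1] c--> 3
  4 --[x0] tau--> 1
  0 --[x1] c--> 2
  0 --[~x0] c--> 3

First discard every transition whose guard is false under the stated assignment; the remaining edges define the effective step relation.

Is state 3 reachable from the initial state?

Answer: UNREACHABLE

Trace:
After dropping false guards: 6 live edges.
depth 0: {0}
depth 1: {2}  now seen {0,2}
R = {0,2}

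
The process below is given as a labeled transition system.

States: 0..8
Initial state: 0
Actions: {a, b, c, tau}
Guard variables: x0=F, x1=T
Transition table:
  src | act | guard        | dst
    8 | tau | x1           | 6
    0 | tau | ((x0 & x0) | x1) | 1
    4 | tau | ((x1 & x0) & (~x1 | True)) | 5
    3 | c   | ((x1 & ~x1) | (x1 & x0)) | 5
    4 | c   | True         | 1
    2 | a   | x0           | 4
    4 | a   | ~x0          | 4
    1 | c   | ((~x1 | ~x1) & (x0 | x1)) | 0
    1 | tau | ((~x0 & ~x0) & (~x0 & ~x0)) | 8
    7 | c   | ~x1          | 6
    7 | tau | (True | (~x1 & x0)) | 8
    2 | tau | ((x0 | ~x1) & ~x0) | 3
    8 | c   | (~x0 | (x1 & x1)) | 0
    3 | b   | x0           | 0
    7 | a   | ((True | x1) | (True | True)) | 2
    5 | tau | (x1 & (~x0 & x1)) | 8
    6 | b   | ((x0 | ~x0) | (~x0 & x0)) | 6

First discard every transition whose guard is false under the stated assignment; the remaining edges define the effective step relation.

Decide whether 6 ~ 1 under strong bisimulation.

Answer: NOT BISIMILAR

Analysis:
Bisimulation quotient by refinement:
  round 0: {{0,1,2,3,4,5,6,7,8}}
  round 1: {{0,1,5},{2,3},{4},{6},{7},{8}}
  round 2: {{0},{1,5},{2,3},{4},{6},{7},{8}}
7 equivalence class(es) (converged in 3)
6∈{6}, 1∈{1,5}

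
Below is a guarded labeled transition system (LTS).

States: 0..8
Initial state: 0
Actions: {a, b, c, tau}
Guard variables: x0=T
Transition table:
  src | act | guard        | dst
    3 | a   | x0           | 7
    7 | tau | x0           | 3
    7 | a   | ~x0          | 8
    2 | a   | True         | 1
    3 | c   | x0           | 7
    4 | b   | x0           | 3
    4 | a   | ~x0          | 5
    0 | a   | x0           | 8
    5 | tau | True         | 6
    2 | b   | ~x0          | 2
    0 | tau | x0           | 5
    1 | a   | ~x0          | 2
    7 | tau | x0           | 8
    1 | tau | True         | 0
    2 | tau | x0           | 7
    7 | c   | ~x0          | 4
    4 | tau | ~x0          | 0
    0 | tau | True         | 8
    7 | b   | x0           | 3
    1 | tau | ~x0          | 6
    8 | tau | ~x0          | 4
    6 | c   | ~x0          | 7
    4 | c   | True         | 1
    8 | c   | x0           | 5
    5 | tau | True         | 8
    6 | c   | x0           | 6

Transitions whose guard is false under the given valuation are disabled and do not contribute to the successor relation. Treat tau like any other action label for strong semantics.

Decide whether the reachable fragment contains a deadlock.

Reach set: {0,5,6,8}
  0: a→8  tau→5  tau→8  [deg 3]
  5: tau→6  tau→8  [deg 2]
  6: c→6  [deg 1]
  8: c→5  [deg 1]

Answer: DEADLOCK-FREE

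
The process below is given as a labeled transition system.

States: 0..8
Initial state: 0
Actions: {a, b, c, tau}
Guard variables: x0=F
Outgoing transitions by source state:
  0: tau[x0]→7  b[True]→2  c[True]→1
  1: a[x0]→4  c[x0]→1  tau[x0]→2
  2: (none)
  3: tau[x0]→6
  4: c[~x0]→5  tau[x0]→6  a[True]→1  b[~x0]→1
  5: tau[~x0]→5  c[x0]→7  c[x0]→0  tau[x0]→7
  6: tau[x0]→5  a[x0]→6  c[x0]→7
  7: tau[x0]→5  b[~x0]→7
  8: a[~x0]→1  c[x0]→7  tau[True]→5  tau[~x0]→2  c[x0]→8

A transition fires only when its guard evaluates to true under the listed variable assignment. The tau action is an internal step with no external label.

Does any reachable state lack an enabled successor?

Answer: DEADLOCK at state 1

Trace:
Reach set: {0,1,2}
  0: b→2  c→1  [2 exit(s)]
  1: ∅  [no exit]
  2: ∅  [no exit]
Path to 1: c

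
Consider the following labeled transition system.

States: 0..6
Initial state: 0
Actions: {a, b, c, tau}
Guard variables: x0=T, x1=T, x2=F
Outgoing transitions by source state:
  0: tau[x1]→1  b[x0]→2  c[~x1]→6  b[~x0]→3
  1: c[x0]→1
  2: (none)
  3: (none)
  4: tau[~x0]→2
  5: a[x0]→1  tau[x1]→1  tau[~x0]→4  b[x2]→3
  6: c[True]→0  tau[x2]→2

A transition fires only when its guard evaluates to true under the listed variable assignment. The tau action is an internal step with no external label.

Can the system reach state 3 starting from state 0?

6 transition(s) survive guard evaluation.
L0 = {0}
L1 = {1,2}  cumulative {0,1,2}
Reachable = {0,1,2}

Answer: UNREACHABLE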